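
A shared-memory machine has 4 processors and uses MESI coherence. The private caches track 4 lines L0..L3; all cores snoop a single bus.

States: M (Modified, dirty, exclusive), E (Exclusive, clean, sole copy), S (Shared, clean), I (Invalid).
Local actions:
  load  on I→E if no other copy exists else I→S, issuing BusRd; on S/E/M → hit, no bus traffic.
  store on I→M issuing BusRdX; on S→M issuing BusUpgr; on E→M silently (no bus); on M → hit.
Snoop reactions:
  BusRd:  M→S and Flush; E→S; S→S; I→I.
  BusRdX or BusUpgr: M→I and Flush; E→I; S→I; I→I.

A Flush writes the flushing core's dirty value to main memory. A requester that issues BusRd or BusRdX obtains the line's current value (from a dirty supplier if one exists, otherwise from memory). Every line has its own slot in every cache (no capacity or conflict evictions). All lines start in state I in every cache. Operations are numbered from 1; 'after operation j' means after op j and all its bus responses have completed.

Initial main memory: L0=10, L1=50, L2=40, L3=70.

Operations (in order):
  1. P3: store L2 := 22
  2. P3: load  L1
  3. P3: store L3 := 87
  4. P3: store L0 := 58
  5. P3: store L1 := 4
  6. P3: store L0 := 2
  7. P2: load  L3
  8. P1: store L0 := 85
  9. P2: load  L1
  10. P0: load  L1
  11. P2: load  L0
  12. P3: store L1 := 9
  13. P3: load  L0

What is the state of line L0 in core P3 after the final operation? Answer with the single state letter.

  op1 P3: store L2 := 22 → I/I/I/M on L2; bus BusRdX; mem=40
  op2 P3: load  L1 → I/I/I/E on L1; bus BusRd; mem=50
  op3 P3: store L3 := 87 → I/I/I/M on L3; bus BusRdX; mem=70
  op4 P3: store L0 := 58 → I/I/I/M on L0; bus BusRdX; mem=10
  op5 P3: store L1 := 4 → I/I/I/M on L1; bus (none); mem=50
  op6 P3: store L0 := 2 → I/I/I/M on L0; bus (none); mem=10
  op7 P2: load  L3 → I/I/S/S on L3; bus BusRd Flush; mem=87
  op8 P1: store L0 := 85 → I/M/I/I on L0; bus BusRdX Flush; mem=2
  op9 P2: load  L1 → I/I/S/S on L1; bus BusRd Flush; mem=4
  op10 P0: load  L1 → S/I/S/S on L1; bus BusRd; mem=4
  op11 P2: load  L0 → I/S/S/I on L0; bus BusRd Flush; mem=85
  op12 P3: store L1 := 9 → I/I/I/M on L1; bus BusUpgr; mem=4
  op13 P3: load  L0 → I/S/S/S on L0; bus BusRd; mem=85

state = S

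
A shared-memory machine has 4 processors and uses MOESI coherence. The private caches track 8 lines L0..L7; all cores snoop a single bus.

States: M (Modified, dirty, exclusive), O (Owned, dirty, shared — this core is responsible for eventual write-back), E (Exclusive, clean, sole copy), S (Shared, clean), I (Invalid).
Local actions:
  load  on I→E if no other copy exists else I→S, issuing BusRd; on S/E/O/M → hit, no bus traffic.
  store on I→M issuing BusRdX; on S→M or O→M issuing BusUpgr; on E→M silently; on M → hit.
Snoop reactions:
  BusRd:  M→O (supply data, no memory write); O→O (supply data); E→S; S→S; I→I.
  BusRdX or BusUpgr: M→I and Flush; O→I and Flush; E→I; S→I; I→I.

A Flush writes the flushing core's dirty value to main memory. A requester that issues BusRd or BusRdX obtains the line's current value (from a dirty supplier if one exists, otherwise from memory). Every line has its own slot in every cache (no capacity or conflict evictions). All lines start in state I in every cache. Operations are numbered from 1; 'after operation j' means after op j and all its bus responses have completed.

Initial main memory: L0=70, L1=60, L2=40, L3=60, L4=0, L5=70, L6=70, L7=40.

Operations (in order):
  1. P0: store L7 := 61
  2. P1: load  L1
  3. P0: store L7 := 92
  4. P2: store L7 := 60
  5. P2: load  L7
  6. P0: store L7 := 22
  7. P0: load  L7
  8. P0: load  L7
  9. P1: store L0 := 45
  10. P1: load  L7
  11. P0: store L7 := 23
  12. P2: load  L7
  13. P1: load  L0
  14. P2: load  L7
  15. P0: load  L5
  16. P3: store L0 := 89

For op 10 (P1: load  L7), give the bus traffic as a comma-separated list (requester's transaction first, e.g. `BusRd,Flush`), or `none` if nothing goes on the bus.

[1] P0: store L7 := 61 | P0:M(61), P1:I, P2:I, P3:I | bus: BusRdX
[2] P1: load  L1 | P0:I, P1:E(60), P2:I, P3:I | bus: BusRd
[3] P0: store L7 := 92 | P0:M(92), P1:I, P2:I, P3:I | bus: none
[4] P2: store L7 := 60 | P0:I, P1:I, P2:M(60), P3:I | bus: BusRdX,Flush
[5] P2: load  L7 | P0:I, P1:I, P2:M(60), P3:I | bus: none
[6] P0: store L7 := 22 | P0:M(22), P1:I, P2:I, P3:I | bus: BusRdX,Flush
[7] P0: load  L7 | P0:M(22), P1:I, P2:I, P3:I | bus: none
[8] P0: load  L7 | P0:M(22), P1:I, P2:I, P3:I | bus: none
[9] P1: store L0 := 45 | P0:I, P1:M(45), P2:I, P3:I | bus: BusRdX
[10] P1: load  L7 | P0:O(22), P1:S(22), P2:I, P3:I | bus: BusRd
[11] P0: store L7 := 23 | P0:M(23), P1:I, P2:I, P3:I | bus: BusUpgr
[12] P2: load  L7 | P0:O(23), P1:I, P2:S(23), P3:I | bus: BusRd
[13] P1: load  L0 | P0:I, P1:M(45), P2:I, P3:I | bus: none
[14] P2: load  L7 | P0:O(23), P1:I, P2:S(23), P3:I | bus: none
[15] P0: load  L5 | P0:E(70), P1:I, P2:I, P3:I | bus: BusRd
[16] P3: store L0 := 89 | P0:I, P1:I, P2:I, P3:M(89) | bus: BusRdX,Flush

bus = BusRd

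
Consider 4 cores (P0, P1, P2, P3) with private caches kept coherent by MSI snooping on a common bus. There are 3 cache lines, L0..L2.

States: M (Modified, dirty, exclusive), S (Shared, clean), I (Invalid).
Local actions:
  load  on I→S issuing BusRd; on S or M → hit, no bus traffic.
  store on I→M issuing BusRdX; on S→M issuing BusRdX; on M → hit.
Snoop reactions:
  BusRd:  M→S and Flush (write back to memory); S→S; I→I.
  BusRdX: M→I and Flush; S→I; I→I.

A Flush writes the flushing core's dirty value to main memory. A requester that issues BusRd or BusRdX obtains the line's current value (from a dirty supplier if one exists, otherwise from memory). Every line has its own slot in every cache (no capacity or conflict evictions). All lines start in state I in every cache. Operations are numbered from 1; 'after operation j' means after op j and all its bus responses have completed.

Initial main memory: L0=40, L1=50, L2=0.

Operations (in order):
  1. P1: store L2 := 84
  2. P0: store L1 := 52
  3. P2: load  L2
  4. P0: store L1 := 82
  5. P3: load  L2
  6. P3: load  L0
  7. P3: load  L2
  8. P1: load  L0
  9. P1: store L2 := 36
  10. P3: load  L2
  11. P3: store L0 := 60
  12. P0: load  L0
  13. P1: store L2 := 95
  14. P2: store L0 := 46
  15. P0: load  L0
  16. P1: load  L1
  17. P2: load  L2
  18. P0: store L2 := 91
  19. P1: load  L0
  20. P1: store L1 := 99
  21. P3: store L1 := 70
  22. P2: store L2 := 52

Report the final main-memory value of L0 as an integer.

step 1: P1: store L2 := 84  ⟶  IMII  (L2)  txn=BusRdX  M[L2]=0
step 2: P0: store L1 := 52  ⟶  MIII  (L1)  txn=BusRdX  M[L1]=50
step 3: P2: load  L2  ⟶  ISSI  (L2)  txn=BusRd+Flush  M[L2]=84
step 4: P0: store L1 := 82  ⟶  MIII  (L1)  txn=∅  M[L1]=50
step 5: P3: load  L2  ⟶  ISSS  (L2)  txn=BusRd  M[L2]=84
step 6: P3: load  L0  ⟶  IIIS  (L0)  txn=BusRd  M[L0]=40
step 7: P3: load  L2  ⟶  ISSS  (L2)  txn=∅  M[L2]=84
step 8: P1: load  L0  ⟶  ISIS  (L0)  txn=BusRd  M[L0]=40
step 9: P1: store L2 := 36  ⟶  IMII  (L2)  txn=BusRdX  M[L2]=84
step 10: P3: load  L2  ⟶  ISIS  (L2)  txn=BusRd+Flush  M[L2]=36
step 11: P3: store L0 := 60  ⟶  IIIM  (L0)  txn=BusRdX  M[L0]=40
step 12: P0: load  L0  ⟶  SIIS  (L0)  txn=BusRd+Flush  M[L0]=60
step 13: P1: store L2 := 95  ⟶  IMII  (L2)  txn=BusRdX  M[L2]=36
step 14: P2: store L0 := 46  ⟶  IIMI  (L0)  txn=BusRdX  M[L0]=60
step 15: P0: load  L0  ⟶  SISI  (L0)  txn=BusRd+Flush  M[L0]=46
step 16: P1: load  L1  ⟶  SSII  (L1)  txn=BusRd+Flush  M[L1]=82
step 17: P2: load  L2  ⟶  ISSI  (L2)  txn=BusRd+Flush  M[L2]=95
step 18: P0: store L2 := 91  ⟶  MIII  (L2)  txn=BusRdX  M[L2]=95
step 19: P1: load  L0  ⟶  SSSI  (L0)  txn=BusRd  M[L0]=46
step 20: P1: store L1 := 99  ⟶  IMII  (L1)  txn=BusRdX  M[L1]=82
step 21: P3: store L1 := 70  ⟶  IIIM  (L1)  txn=BusRdX+Flush  M[L1]=99
step 22: P2: store L2 := 52  ⟶  IIMI  (L2)  txn=BusRdX+Flush  M[L2]=91

memory[L0] = 46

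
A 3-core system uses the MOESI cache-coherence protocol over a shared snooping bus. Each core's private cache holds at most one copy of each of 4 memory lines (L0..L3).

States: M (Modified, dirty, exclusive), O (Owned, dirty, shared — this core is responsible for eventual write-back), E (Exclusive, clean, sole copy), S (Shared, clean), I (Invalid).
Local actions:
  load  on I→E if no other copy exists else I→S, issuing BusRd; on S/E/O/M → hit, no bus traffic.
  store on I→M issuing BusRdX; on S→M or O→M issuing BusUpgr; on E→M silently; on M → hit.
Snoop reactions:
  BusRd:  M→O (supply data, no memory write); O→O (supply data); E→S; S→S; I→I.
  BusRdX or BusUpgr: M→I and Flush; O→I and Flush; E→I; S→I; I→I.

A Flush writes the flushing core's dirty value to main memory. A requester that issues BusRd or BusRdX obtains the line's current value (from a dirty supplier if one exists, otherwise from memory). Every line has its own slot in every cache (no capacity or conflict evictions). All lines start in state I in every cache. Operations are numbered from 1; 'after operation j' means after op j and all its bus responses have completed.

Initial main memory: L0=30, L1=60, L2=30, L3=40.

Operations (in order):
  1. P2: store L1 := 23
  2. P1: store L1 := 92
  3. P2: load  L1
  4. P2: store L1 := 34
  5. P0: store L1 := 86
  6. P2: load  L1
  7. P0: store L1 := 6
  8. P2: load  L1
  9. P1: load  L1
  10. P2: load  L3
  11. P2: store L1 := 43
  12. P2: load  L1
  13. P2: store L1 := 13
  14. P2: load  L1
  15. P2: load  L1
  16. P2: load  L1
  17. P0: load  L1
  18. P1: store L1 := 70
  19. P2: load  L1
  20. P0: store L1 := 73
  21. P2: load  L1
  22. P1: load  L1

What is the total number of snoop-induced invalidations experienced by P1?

invalidations = 3

  op1 P2: store L1 := 23 → I/I/M on L1; bus BusRdX; mem=60
  op2 P1: store L1 := 92 → I/M/I on L1; bus BusRdX Flush; mem=23
  op3 P2: load  L1 → I/O/S on L1; bus BusRd; mem=23
  op4 P2: store L1 := 34 → I/I/M on L1; bus BusUpgr Flush; mem=92
  op5 P0: store L1 := 86 → M/I/I on L1; bus BusRdX Flush; mem=34
  op6 P2: load  L1 → O/I/S on L1; bus BusRd; mem=34
  op7 P0: store L1 := 6 → M/I/I on L1; bus BusUpgr; mem=34
  op8 P2: load  L1 → O/I/S on L1; bus BusRd; mem=34
  op9 P1: load  L1 → O/S/S on L1; bus BusRd; mem=34
  op10 P2: load  L3 → I/I/E on L3; bus BusRd; mem=40
  op11 P2: store L1 := 43 → I/I/M on L1; bus BusUpgr Flush; mem=6
  op12 P2: load  L1 → I/I/M on L1; bus (none); mem=6
  op13 P2: store L1 := 13 → I/I/M on L1; bus (none); mem=6
  op14 P2: load  L1 → I/I/M on L1; bus (none); mem=6
  op15 P2: load  L1 → I/I/M on L1; bus (none); mem=6
  op16 P2: load  L1 → I/I/M on L1; bus (none); mem=6
  op17 P0: load  L1 → S/I/O on L1; bus BusRd; mem=6
  op18 P1: store L1 := 70 → I/M/I on L1; bus BusRdX Flush; mem=13
  op19 P2: load  L1 → I/O/S on L1; bus BusRd; mem=13
  op20 P0: store L1 := 73 → M/I/I on L1; bus BusRdX Flush; mem=70
  op21 P2: load  L1 → O/I/S on L1; bus BusRd; mem=70
  op22 P1: load  L1 → O/S/S on L1; bus BusRd; mem=70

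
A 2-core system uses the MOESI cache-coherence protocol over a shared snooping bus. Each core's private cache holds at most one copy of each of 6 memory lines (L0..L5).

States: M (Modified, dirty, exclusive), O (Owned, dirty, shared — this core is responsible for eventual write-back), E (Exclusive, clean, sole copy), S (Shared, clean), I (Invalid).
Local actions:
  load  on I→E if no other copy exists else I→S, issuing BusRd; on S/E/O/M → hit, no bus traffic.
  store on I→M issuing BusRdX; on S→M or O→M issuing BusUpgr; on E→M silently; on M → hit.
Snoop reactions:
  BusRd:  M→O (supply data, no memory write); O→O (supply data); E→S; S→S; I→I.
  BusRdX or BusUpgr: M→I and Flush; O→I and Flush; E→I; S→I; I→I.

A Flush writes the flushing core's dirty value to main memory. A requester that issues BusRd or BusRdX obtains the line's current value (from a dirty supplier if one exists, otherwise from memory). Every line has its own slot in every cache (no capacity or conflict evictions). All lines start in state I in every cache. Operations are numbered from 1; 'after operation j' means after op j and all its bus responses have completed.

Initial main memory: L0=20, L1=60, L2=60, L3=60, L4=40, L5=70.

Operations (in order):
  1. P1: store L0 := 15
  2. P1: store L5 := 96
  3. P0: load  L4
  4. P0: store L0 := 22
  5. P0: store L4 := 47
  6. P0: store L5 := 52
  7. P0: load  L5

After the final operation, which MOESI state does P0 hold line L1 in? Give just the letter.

state = I

1. P1: store L0 := 15  bus=[BusRdX]  L0: P0=I P1=M  mem[L0]=20
2. P1: store L5 := 96  bus=[BusRdX]  L5: P0=I P1=M  mem[L5]=70
3. P0: load  L4  bus=[BusRd]  L4: P0=E P1=I  mem[L4]=40
4. P0: store L0 := 22  bus=[BusRdX,Flush]  L0: P0=M P1=I  mem[L0]=15
5. P0: store L4 := 47  bus=[-]  L4: P0=M P1=I  mem[L4]=40
6. P0: store L5 := 52  bus=[BusRdX,Flush]  L5: P0=M P1=I  mem[L5]=96
7. P0: load  L5  bus=[-]  L5: P0=M P1=I  mem[L5]=96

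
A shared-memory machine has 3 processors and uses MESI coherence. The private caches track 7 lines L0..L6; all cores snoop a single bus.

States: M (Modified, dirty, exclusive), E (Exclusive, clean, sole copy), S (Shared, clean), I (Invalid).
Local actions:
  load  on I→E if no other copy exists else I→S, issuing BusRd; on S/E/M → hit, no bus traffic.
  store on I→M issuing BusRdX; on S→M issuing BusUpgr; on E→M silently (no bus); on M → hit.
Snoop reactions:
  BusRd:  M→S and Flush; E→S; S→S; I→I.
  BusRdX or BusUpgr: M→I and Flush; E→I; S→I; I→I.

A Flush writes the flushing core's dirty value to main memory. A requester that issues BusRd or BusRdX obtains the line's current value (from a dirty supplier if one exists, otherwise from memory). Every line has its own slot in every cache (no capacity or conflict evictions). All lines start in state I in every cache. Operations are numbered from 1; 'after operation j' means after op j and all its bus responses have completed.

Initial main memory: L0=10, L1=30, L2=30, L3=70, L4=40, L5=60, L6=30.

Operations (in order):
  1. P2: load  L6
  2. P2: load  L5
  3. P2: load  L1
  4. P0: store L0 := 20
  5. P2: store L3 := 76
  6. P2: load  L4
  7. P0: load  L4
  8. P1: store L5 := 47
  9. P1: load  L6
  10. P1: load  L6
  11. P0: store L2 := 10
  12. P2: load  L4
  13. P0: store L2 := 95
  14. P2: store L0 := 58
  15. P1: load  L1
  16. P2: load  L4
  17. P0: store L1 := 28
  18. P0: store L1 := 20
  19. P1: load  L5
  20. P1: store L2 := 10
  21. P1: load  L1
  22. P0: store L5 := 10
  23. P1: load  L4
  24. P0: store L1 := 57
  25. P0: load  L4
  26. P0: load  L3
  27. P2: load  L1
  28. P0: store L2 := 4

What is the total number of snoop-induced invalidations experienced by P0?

invalidations = 2

1. P2: load  L6  bus=[BusRd]  L6: P0=I P1=I P2=E  mem[L6]=30
2. P2: load  L5  bus=[BusRd]  L5: P0=I P1=I P2=E  mem[L5]=60
3. P2: load  L1  bus=[BusRd]  L1: P0=I P1=I P2=E  mem[L1]=30
4. P0: store L0 := 20  bus=[BusRdX]  L0: P0=M P1=I P2=I  mem[L0]=10
5. P2: store L3 := 76  bus=[BusRdX]  L3: P0=I P1=I P2=M  mem[L3]=70
6. P2: load  L4  bus=[BusRd]  L4: P0=I P1=I P2=E  mem[L4]=40
7. P0: load  L4  bus=[BusRd]  L4: P0=S P1=I P2=S  mem[L4]=40
8. P1: store L5 := 47  bus=[BusRdX]  L5: P0=I P1=M P2=I  mem[L5]=60
9. P1: load  L6  bus=[BusRd]  L6: P0=I P1=S P2=S  mem[L6]=30
10. P1: load  L6  bus=[-]  L6: P0=I P1=S P2=S  mem[L6]=30
11. P0: store L2 := 10  bus=[BusRdX]  L2: P0=M P1=I P2=I  mem[L2]=30
12. P2: load  L4  bus=[-]  L4: P0=S P1=I P2=S  mem[L4]=40
13. P0: store L2 := 95  bus=[-]  L2: P0=M P1=I P2=I  mem[L2]=30
14. P2: store L0 := 58  bus=[BusRdX,Flush]  L0: P0=I P1=I P2=M  mem[L0]=20
15. P1: load  L1  bus=[BusRd]  L1: P0=I P1=S P2=S  mem[L1]=30
16. P2: load  L4  bus=[-]  L4: P0=S P1=I P2=S  mem[L4]=40
17. P0: store L1 := 28  bus=[BusRdX]  L1: P0=M P1=I P2=I  mem[L1]=30
18. P0: store L1 := 20  bus=[-]  L1: P0=M P1=I P2=I  mem[L1]=30
19. P1: load  L5  bus=[-]  L5: P0=I P1=M P2=I  mem[L5]=60
20. P1: store L2 := 10  bus=[BusRdX,Flush]  L2: P0=I P1=M P2=I  mem[L2]=95
21. P1: load  L1  bus=[BusRd,Flush]  L1: P0=S P1=S P2=I  mem[L1]=20
22. P0: store L5 := 10  bus=[BusRdX,Flush]  L5: P0=M P1=I P2=I  mem[L5]=47
23. P1: load  L4  bus=[BusRd]  L4: P0=S P1=S P2=S  mem[L4]=40
24. P0: store L1 := 57  bus=[BusUpgr]  L1: P0=M P1=I P2=I  mem[L1]=20
25. P0: load  L4  bus=[-]  L4: P0=S P1=S P2=S  mem[L4]=40
26. P0: load  L3  bus=[BusRd,Flush]  L3: P0=S P1=I P2=S  mem[L3]=76
27. P2: load  L1  bus=[BusRd,Flush]  L1: P0=S P1=I P2=S  mem[L1]=57
28. P0: store L2 := 4  bus=[BusRdX,Flush]  L2: P0=M P1=I P2=I  mem[L2]=10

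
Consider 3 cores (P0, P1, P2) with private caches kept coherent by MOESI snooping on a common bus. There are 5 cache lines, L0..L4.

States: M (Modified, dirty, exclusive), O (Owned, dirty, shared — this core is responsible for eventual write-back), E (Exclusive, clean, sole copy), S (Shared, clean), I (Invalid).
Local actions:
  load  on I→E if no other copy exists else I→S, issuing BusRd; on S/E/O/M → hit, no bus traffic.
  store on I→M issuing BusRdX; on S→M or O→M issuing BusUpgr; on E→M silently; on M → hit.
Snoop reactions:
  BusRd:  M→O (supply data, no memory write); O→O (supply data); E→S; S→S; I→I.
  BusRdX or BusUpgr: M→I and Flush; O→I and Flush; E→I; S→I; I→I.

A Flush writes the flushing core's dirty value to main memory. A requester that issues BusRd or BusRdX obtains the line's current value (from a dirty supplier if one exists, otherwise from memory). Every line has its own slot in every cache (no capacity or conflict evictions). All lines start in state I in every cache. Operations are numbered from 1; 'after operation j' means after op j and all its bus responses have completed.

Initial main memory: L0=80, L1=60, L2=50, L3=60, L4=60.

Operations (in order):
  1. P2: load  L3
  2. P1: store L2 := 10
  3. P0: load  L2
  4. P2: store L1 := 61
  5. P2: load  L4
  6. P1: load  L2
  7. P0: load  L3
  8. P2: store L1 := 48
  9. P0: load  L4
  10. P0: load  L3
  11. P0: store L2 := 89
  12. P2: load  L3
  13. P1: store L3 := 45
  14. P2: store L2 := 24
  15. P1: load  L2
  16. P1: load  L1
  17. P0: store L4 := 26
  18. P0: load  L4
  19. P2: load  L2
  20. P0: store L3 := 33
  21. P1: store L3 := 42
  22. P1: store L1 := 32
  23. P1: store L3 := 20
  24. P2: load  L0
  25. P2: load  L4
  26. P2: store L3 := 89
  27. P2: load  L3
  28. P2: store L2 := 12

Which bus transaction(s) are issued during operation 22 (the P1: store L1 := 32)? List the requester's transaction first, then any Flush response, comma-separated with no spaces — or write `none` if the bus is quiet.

bus = BusUpgr,Flush

[1] P2: load  L3 | P0:I, P1:I, P2:E(60) | bus: BusRd
[2] P1: store L2 := 10 | P0:I, P1:M(10), P2:I | bus: BusRdX
[3] P0: load  L2 | P0:S(10), P1:O(10), P2:I | bus: BusRd
[4] P2: store L1 := 61 | P0:I, P1:I, P2:M(61) | bus: BusRdX
[5] P2: load  L4 | P0:I, P1:I, P2:E(60) | bus: BusRd
[6] P1: load  L2 | P0:S(10), P1:O(10), P2:I | bus: none
[7] P0: load  L3 | P0:S(60), P1:I, P2:S(60) | bus: BusRd
[8] P2: store L1 := 48 | P0:I, P1:I, P2:M(48) | bus: none
[9] P0: load  L4 | P0:S(60), P1:I, P2:S(60) | bus: BusRd
[10] P0: load  L3 | P0:S(60), P1:I, P2:S(60) | bus: none
[11] P0: store L2 := 89 | P0:M(89), P1:I, P2:I | bus: BusUpgr,Flush
[12] P2: load  L3 | P0:S(60), P1:I, P2:S(60) | bus: none
[13] P1: store L3 := 45 | P0:I, P1:M(45), P2:I | bus: BusRdX
[14] P2: store L2 := 24 | P0:I, P1:I, P2:M(24) | bus: BusRdX,Flush
[15] P1: load  L2 | P0:I, P1:S(24), P2:O(24) | bus: BusRd
[16] P1: load  L1 | P0:I, P1:S(48), P2:O(48) | bus: BusRd
[17] P0: store L4 := 26 | P0:M(26), P1:I, P2:I | bus: BusUpgr
[18] P0: load  L4 | P0:M(26), P1:I, P2:I | bus: none
[19] P2: load  L2 | P0:I, P1:S(24), P2:O(24) | bus: none
[20] P0: store L3 := 33 | P0:M(33), P1:I, P2:I | bus: BusRdX,Flush
[21] P1: store L3 := 42 | P0:I, P1:M(42), P2:I | bus: BusRdX,Flush
[22] P1: store L1 := 32 | P0:I, P1:M(32), P2:I | bus: BusUpgr,Flush
[23] P1: store L3 := 20 | P0:I, P1:M(20), P2:I | bus: none
[24] P2: load  L0 | P0:I, P1:I, P2:E(80) | bus: BusRd
[25] P2: load  L4 | P0:O(26), P1:I, P2:S(26) | bus: BusRd
[26] P2: store L3 := 89 | P0:I, P1:I, P2:M(89) | bus: BusRdX,Flush
[27] P2: load  L3 | P0:I, P1:I, P2:M(89) | bus: none
[28] P2: store L2 := 12 | P0:I, P1:I, P2:M(12) | bus: BusUpgr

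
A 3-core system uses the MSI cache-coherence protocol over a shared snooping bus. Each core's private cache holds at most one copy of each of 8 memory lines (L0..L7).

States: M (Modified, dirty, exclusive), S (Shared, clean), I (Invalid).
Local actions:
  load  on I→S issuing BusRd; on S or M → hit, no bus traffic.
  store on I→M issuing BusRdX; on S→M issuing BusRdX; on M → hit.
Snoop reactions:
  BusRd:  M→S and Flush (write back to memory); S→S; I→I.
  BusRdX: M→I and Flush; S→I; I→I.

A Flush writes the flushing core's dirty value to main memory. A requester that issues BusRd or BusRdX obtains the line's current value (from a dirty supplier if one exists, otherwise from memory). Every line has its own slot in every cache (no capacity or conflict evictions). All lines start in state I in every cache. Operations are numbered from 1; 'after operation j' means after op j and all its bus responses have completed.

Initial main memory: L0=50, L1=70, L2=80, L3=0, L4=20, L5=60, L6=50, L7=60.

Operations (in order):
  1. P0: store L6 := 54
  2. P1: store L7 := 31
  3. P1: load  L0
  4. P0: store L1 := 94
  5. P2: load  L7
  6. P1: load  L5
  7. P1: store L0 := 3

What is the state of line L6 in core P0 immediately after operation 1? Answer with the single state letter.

state = M

step 1: P0: store L6 := 54  ⟶  MII  (L6)  txn=BusRdX  M[L6]=50
step 2: P1: store L7 := 31  ⟶  IMI  (L7)  txn=BusRdX  M[L7]=60
step 3: P1: load  L0  ⟶  ISI  (L0)  txn=BusRd  M[L0]=50
step 4: P0: store L1 := 94  ⟶  MII  (L1)  txn=BusRdX  M[L1]=70
step 5: P2: load  L7  ⟶  ISS  (L7)  txn=BusRd+Flush  M[L7]=31
step 6: P1: load  L5  ⟶  ISI  (L5)  txn=BusRd  M[L5]=60
step 7: P1: store L0 := 3  ⟶  IMI  (L0)  txn=BusRdX  M[L0]=50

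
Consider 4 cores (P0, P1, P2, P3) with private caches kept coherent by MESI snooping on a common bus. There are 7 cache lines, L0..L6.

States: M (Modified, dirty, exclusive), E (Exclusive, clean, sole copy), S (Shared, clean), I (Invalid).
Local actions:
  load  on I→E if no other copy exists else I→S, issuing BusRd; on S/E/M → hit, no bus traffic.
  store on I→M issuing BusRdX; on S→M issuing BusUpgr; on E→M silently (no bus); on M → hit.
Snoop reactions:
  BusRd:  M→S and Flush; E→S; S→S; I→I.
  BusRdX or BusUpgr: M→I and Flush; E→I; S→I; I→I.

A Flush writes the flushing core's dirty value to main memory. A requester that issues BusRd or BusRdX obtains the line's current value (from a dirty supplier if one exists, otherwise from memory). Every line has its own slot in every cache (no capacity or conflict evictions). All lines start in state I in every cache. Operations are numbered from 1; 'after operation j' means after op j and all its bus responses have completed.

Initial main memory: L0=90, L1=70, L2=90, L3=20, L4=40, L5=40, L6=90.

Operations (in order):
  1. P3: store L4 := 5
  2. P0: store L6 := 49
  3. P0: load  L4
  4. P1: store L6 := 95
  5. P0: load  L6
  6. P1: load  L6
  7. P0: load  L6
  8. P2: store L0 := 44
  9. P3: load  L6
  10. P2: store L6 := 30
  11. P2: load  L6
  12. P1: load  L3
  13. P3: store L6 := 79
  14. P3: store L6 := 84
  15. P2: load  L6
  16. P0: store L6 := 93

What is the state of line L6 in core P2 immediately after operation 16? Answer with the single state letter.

state = I

step 1: P3: store L4 := 5  ⟶  IIIM  (L4)  txn=BusRdX  M[L4]=40
step 2: P0: store L6 := 49  ⟶  MIII  (L6)  txn=BusRdX  M[L6]=90
step 3: P0: load  L4  ⟶  SIIS  (L4)  txn=BusRd+Flush  M[L4]=5
step 4: P1: store L6 := 95  ⟶  IMII  (L6)  txn=BusRdX+Flush  M[L6]=49
step 5: P0: load  L6  ⟶  SSII  (L6)  txn=BusRd+Flush  M[L6]=95
step 6: P1: load  L6  ⟶  SSII  (L6)  txn=∅  M[L6]=95
step 7: P0: load  L6  ⟶  SSII  (L6)  txn=∅  M[L6]=95
step 8: P2: store L0 := 44  ⟶  IIMI  (L0)  txn=BusRdX  M[L0]=90
step 9: P3: load  L6  ⟶  SSIS  (L6)  txn=BusRd  M[L6]=95
step 10: P2: store L6 := 30  ⟶  IIMI  (L6)  txn=BusRdX  M[L6]=95
step 11: P2: load  L6  ⟶  IIMI  (L6)  txn=∅  M[L6]=95
step 12: P1: load  L3  ⟶  IEII  (L3)  txn=BusRd  M[L3]=20
step 13: P3: store L6 := 79  ⟶  IIIM  (L6)  txn=BusRdX+Flush  M[L6]=30
step 14: P3: store L6 := 84  ⟶  IIIM  (L6)  txn=∅  M[L6]=30
step 15: P2: load  L6  ⟶  IISS  (L6)  txn=BusRd+Flush  M[L6]=84
step 16: P0: store L6 := 93  ⟶  MIII  (L6)  txn=BusRdX  M[L6]=84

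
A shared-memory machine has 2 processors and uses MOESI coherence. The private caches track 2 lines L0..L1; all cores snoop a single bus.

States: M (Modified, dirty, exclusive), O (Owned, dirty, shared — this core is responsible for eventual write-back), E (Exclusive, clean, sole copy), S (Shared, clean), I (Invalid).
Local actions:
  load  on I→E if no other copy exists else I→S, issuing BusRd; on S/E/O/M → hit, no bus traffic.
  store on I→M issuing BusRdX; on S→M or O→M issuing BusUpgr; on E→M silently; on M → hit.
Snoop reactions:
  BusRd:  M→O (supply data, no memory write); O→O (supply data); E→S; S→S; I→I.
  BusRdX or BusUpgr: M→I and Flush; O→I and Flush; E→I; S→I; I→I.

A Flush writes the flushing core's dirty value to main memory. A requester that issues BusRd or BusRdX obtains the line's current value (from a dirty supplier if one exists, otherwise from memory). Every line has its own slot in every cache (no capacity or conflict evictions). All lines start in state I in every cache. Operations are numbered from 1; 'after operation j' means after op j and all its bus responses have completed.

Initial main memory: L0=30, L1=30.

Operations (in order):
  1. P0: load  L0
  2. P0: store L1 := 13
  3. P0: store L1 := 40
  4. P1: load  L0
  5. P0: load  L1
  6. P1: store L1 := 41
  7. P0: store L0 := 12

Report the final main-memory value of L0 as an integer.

memory[L0] = 30

[1] P0: load  L0 | P0:E(30), P1:I | bus: BusRd
[2] P0: store L1 := 13 | P0:M(13), P1:I | bus: BusRdX
[3] P0: store L1 := 40 | P0:M(40), P1:I | bus: none
[4] P1: load  L0 | P0:S(30), P1:S(30) | bus: BusRd
[5] P0: load  L1 | P0:M(40), P1:I | bus: none
[6] P1: store L1 := 41 | P0:I, P1:M(41) | bus: BusRdX,Flush
[7] P0: store L0 := 12 | P0:M(12), P1:I | bus: BusUpgr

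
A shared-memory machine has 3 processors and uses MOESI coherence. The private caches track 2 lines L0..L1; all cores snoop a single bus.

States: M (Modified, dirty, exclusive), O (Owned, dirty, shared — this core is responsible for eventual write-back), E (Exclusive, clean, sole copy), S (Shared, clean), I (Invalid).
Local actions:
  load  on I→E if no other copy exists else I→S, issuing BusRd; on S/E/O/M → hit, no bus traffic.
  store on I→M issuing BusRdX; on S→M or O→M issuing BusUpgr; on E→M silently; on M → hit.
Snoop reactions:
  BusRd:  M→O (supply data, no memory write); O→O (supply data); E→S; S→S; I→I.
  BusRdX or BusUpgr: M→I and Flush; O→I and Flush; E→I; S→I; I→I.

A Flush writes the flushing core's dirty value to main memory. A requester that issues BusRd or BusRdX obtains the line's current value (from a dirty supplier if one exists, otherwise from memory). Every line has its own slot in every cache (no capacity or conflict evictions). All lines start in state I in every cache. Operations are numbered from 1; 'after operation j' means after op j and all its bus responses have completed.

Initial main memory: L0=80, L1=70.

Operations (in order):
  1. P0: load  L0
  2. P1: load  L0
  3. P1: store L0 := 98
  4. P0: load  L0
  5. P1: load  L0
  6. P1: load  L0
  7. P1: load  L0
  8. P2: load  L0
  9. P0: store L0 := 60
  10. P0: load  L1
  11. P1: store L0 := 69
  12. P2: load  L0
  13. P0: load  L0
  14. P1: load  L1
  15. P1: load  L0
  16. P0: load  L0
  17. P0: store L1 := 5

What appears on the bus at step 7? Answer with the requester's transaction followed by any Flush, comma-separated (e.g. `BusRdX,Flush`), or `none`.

bus = none

1. P0: load  L0  bus=[BusRd]  L0: P0=E P1=I P2=I  mem[L0]=80
2. P1: load  L0  bus=[BusRd]  L0: P0=S P1=S P2=I  mem[L0]=80
3. P1: store L0 := 98  bus=[BusUpgr]  L0: P0=I P1=M P2=I  mem[L0]=80
4. P0: load  L0  bus=[BusRd]  L0: P0=S P1=O P2=I  mem[L0]=80
5. P1: load  L0  bus=[-]  L0: P0=S P1=O P2=I  mem[L0]=80
6. P1: load  L0  bus=[-]  L0: P0=S P1=O P2=I  mem[L0]=80
7. P1: load  L0  bus=[-]  L0: P0=S P1=O P2=I  mem[L0]=80
8. P2: load  L0  bus=[BusRd]  L0: P0=S P1=O P2=S  mem[L0]=80
9. P0: store L0 := 60  bus=[BusUpgr,Flush]  L0: P0=M P1=I P2=I  mem[L0]=98
10. P0: load  L1  bus=[BusRd]  L1: P0=E P1=I P2=I  mem[L1]=70
11. P1: store L0 := 69  bus=[BusRdX,Flush]  L0: P0=I P1=M P2=I  mem[L0]=60
12. P2: load  L0  bus=[BusRd]  L0: P0=I P1=O P2=S  mem[L0]=60
13. P0: load  L0  bus=[BusRd]  L0: P0=S P1=O P2=S  mem[L0]=60
14. P1: load  L1  bus=[BusRd]  L1: P0=S P1=S P2=I  mem[L1]=70
15. P1: load  L0  bus=[-]  L0: P0=S P1=O P2=S  mem[L0]=60
16. P0: load  L0  bus=[-]  L0: P0=S P1=O P2=S  mem[L0]=60
17. P0: store L1 := 5  bus=[BusUpgr]  L1: P0=M P1=I P2=I  mem[L1]=70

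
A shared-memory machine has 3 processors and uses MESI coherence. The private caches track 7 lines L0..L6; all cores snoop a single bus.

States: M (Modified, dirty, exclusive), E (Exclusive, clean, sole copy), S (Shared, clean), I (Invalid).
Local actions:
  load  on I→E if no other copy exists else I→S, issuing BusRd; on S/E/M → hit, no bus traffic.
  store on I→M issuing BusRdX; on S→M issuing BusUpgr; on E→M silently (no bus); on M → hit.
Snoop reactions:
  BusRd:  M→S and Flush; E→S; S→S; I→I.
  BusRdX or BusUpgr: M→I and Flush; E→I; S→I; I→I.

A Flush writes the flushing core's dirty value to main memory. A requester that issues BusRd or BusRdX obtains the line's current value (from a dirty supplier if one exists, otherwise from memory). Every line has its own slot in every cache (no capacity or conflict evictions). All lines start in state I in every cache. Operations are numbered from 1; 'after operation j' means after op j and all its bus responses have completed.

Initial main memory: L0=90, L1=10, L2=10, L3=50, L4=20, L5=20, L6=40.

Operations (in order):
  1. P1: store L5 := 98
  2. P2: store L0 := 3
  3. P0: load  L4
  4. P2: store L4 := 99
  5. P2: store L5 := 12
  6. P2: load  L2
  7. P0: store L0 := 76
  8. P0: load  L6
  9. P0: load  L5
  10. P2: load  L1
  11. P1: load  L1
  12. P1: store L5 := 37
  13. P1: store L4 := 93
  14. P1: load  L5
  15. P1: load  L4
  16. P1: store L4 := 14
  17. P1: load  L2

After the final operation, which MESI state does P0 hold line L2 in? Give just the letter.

1. P1: store L5 := 98  bus=[BusRdX]  L5: P0=I P1=M P2=I  mem[L5]=20
2. P2: store L0 := 3  bus=[BusRdX]  L0: P0=I P1=I P2=M  mem[L0]=90
3. P0: load  L4  bus=[BusRd]  L4: P0=E P1=I P2=I  mem[L4]=20
4. P2: store L4 := 99  bus=[BusRdX]  L4: P0=I P1=I P2=M  mem[L4]=20
5. P2: store L5 := 12  bus=[BusRdX,Flush]  L5: P0=I P1=I P2=M  mem[L5]=98
6. P2: load  L2  bus=[BusRd]  L2: P0=I P1=I P2=E  mem[L2]=10
7. P0: store L0 := 76  bus=[BusRdX,Flush]  L0: P0=M P1=I P2=I  mem[L0]=3
8. P0: load  L6  bus=[BusRd]  L6: P0=E P1=I P2=I  mem[L6]=40
9. P0: load  L5  bus=[BusRd,Flush]  L5: P0=S P1=I P2=S  mem[L5]=12
10. P2: load  L1  bus=[BusRd]  L1: P0=I P1=I P2=E  mem[L1]=10
11. P1: load  L1  bus=[BusRd]  L1: P0=I P1=S P2=S  mem[L1]=10
12. P1: store L5 := 37  bus=[BusRdX]  L5: P0=I P1=M P2=I  mem[L5]=12
13. P1: store L4 := 93  bus=[BusRdX,Flush]  L4: P0=I P1=M P2=I  mem[L4]=99
14. P1: load  L5  bus=[-]  L5: P0=I P1=M P2=I  mem[L5]=12
15. P1: load  L4  bus=[-]  L4: P0=I P1=M P2=I  mem[L4]=99
16. P1: store L4 := 14  bus=[-]  L4: P0=I P1=M P2=I  mem[L4]=99
17. P1: load  L2  bus=[BusRd]  L2: P0=I P1=S P2=S  mem[L2]=10

state = I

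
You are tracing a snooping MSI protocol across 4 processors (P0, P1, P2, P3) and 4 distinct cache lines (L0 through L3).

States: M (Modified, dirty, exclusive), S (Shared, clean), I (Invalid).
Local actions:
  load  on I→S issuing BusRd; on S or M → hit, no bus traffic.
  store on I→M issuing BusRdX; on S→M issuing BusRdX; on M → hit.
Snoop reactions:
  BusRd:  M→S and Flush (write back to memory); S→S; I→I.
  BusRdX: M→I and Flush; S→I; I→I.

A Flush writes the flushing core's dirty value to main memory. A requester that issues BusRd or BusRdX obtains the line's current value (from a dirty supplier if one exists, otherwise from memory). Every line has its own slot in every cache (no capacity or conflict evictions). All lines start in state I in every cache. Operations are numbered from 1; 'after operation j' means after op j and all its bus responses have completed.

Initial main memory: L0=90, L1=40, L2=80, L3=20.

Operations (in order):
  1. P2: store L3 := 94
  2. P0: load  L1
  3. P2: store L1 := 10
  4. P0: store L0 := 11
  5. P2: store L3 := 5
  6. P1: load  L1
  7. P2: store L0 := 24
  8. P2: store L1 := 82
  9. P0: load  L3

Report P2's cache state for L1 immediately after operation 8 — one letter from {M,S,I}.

state = M

  op1 P2: store L3 := 94 → I/I/M/I on L3; bus BusRdX; mem=20
  op2 P0: load  L1 → S/I/I/I on L1; bus BusRd; mem=40
  op3 P2: store L1 := 10 → I/I/M/I on L1; bus BusRdX; mem=40
  op4 P0: store L0 := 11 → M/I/I/I on L0; bus BusRdX; mem=90
  op5 P2: store L3 := 5 → I/I/M/I on L3; bus (none); mem=20
  op6 P1: load  L1 → I/S/S/I on L1; bus BusRd Flush; mem=10
  op7 P2: store L0 := 24 → I/I/M/I on L0; bus BusRdX Flush; mem=11
  op8 P2: store L1 := 82 → I/I/M/I on L1; bus BusRdX; mem=10
  op9 P0: load  L3 → S/I/S/I on L3; bus BusRd Flush; mem=5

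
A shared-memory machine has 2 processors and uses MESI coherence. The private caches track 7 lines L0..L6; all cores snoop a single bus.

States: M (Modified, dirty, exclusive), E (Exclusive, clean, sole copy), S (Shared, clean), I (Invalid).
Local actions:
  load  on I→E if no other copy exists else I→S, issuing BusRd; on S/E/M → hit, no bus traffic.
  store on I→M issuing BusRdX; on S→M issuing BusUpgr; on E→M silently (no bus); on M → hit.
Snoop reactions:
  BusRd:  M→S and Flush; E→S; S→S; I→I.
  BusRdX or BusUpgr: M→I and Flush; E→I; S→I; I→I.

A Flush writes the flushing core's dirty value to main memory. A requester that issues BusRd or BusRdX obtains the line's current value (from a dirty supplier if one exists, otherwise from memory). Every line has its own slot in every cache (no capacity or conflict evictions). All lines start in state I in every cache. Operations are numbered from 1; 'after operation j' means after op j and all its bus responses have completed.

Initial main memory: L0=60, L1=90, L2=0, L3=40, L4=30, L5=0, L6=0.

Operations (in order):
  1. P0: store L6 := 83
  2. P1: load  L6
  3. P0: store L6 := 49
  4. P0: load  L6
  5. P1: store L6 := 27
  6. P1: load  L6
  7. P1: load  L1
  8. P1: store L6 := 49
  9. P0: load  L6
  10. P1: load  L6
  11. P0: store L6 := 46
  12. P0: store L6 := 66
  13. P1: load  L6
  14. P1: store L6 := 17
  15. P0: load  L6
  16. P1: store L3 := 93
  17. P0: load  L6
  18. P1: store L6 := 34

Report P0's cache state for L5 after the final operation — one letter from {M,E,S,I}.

[1] P0: store L6 := 83 | P0:M(83), P1:I | bus: BusRdX
[2] P1: load  L6 | P0:S(83), P1:S(83) | bus: BusRd,Flush
[3] P0: store L6 := 49 | P0:M(49), P1:I | bus: BusUpgr
[4] P0: load  L6 | P0:M(49), P1:I | bus: none
[5] P1: store L6 := 27 | P0:I, P1:M(27) | bus: BusRdX,Flush
[6] P1: load  L6 | P0:I, P1:M(27) | bus: none
[7] P1: load  L1 | P0:I, P1:E(90) | bus: BusRd
[8] P1: store L6 := 49 | P0:I, P1:M(49) | bus: none
[9] P0: load  L6 | P0:S(49), P1:S(49) | bus: BusRd,Flush
[10] P1: load  L6 | P0:S(49), P1:S(49) | bus: none
[11] P0: store L6 := 46 | P0:M(46), P1:I | bus: BusUpgr
[12] P0: store L6 := 66 | P0:M(66), P1:I | bus: none
[13] P1: load  L6 | P0:S(66), P1:S(66) | bus: BusRd,Flush
[14] P1: store L6 := 17 | P0:I, P1:M(17) | bus: BusUpgr
[15] P0: load  L6 | P0:S(17), P1:S(17) | bus: BusRd,Flush
[16] P1: store L3 := 93 | P0:I, P1:M(93) | bus: BusRdX
[17] P0: load  L6 | P0:S(17), P1:S(17) | bus: none
[18] P1: store L6 := 34 | P0:I, P1:M(34) | bus: BusUpgr

state = I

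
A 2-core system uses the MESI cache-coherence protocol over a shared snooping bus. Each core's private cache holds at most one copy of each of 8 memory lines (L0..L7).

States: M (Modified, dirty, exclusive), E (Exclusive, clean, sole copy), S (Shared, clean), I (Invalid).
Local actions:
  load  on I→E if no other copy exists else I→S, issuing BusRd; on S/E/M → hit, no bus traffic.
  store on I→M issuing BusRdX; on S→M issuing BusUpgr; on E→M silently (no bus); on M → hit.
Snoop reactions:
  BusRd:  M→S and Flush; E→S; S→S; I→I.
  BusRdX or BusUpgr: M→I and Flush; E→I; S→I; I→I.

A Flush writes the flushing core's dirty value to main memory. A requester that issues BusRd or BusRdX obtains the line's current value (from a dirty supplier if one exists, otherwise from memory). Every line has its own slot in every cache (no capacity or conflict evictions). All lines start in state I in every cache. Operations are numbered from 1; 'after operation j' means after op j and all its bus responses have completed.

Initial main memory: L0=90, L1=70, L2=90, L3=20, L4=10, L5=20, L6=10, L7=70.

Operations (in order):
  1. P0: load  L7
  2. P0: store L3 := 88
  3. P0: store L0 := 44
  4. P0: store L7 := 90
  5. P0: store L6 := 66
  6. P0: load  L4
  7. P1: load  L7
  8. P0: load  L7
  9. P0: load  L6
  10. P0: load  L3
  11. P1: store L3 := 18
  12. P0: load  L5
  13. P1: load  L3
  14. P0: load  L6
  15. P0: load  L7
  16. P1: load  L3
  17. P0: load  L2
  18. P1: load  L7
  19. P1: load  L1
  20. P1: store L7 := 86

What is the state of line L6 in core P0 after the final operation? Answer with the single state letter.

1. P0: load  L7  bus=[BusRd]  L7: P0=E P1=I  mem[L7]=70
2. P0: store L3 := 88  bus=[BusRdX]  L3: P0=M P1=I  mem[L3]=20
3. P0: store L0 := 44  bus=[BusRdX]  L0: P0=M P1=I  mem[L0]=90
4. P0: store L7 := 90  bus=[-]  L7: P0=M P1=I  mem[L7]=70
5. P0: store L6 := 66  bus=[BusRdX]  L6: P0=M P1=I  mem[L6]=10
6. P0: load  L4  bus=[BusRd]  L4: P0=E P1=I  mem[L4]=10
7. P1: load  L7  bus=[BusRd,Flush]  L7: P0=S P1=S  mem[L7]=90
8. P0: load  L7  bus=[-]  L7: P0=S P1=S  mem[L7]=90
9. P0: load  L6  bus=[-]  L6: P0=M P1=I  mem[L6]=10
10. P0: load  L3  bus=[-]  L3: P0=M P1=I  mem[L3]=20
11. P1: store L3 := 18  bus=[BusRdX,Flush]  L3: P0=I P1=M  mem[L3]=88
12. P0: load  L5  bus=[BusRd]  L5: P0=E P1=I  mem[L5]=20
13. P1: load  L3  bus=[-]  L3: P0=I P1=M  mem[L3]=88
14. P0: load  L6  bus=[-]  L6: P0=M P1=I  mem[L6]=10
15. P0: load  L7  bus=[-]  L7: P0=S P1=S  mem[L7]=90
16. P1: load  L3  bus=[-]  L3: P0=I P1=M  mem[L3]=88
17. P0: load  L2  bus=[BusRd]  L2: P0=E P1=I  mem[L2]=90
18. P1: load  L7  bus=[-]  L7: P0=S P1=S  mem[L7]=90
19. P1: load  L1  bus=[BusRd]  L1: P0=I P1=E  mem[L1]=70
20. P1: store L7 := 86  bus=[BusUpgr]  L7: P0=I P1=M  mem[L7]=90

state = M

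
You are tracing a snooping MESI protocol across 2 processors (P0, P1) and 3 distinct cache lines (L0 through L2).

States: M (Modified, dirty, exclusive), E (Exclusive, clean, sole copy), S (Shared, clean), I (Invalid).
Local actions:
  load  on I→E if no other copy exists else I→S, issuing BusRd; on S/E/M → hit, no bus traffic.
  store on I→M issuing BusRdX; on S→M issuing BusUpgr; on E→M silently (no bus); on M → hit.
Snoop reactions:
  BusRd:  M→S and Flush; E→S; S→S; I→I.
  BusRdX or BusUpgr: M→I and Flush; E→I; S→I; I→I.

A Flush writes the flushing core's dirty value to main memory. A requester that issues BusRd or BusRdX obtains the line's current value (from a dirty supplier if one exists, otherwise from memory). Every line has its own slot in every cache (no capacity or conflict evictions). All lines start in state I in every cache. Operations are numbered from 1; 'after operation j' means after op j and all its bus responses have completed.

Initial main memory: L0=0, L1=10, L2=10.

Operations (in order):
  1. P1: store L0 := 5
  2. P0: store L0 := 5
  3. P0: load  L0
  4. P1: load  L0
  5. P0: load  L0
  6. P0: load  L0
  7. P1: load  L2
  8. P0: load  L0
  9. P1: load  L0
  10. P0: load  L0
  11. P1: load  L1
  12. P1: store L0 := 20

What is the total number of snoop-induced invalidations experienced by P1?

invalidations = 1

  op1 P1: store L0 := 5 → I/M on L0; bus BusRdX; mem=0
  op2 P0: store L0 := 5 → M/I on L0; bus BusRdX Flush; mem=5
  op3 P0: load  L0 → M/I on L0; bus (none); mem=5
  op4 P1: load  L0 → S/S on L0; bus BusRd Flush; mem=5
  op5 P0: load  L0 → S/S on L0; bus (none); mem=5
  op6 P0: load  L0 → S/S on L0; bus (none); mem=5
  op7 P1: load  L2 → I/E on L2; bus BusRd; mem=10
  op8 P0: load  L0 → S/S on L0; bus (none); mem=5
  op9 P1: load  L0 → S/S on L0; bus (none); mem=5
  op10 P0: load  L0 → S/S on L0; bus (none); mem=5
  op11 P1: load  L1 → I/E on L1; bus BusRd; mem=10
  op12 P1: store L0 := 20 → I/M on L0; bus BusUpgr; mem=5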